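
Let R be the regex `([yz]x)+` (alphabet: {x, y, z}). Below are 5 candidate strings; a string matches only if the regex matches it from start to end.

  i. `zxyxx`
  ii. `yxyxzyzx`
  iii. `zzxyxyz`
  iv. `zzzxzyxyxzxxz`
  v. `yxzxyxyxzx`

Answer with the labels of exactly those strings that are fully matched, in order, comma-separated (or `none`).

v

i → no match
ii → no match
iii → no match — must end with `x`
iv → no match — must end with `x`
v → match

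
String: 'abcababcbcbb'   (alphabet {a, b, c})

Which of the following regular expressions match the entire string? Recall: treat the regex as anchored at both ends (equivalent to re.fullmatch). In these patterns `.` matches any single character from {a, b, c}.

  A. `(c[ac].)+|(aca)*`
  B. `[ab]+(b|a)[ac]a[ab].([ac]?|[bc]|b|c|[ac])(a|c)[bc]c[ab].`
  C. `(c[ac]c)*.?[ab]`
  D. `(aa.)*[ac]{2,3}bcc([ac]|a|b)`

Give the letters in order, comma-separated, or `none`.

A → no match
B → match
C → no match
D → no match

B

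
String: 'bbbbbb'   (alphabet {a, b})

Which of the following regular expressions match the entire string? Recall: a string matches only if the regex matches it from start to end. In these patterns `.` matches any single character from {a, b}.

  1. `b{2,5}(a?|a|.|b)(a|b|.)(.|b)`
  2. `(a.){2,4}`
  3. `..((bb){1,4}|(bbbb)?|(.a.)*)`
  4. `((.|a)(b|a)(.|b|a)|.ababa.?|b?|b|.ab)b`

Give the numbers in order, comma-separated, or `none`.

1 → match
2 → no match — must start with 'a'
3 → match
4 → no match

1, 3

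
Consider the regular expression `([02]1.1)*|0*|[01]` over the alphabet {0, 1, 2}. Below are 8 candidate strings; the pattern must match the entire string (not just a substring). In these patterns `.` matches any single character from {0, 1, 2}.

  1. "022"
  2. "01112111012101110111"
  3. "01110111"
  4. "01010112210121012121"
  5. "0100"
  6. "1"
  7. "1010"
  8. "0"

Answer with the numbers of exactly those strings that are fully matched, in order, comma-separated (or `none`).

2, 3, 6, 8

1 → no match
2 → match
3 → match
4 → no match
5 → no match
6 → match
7 → no match
8 → match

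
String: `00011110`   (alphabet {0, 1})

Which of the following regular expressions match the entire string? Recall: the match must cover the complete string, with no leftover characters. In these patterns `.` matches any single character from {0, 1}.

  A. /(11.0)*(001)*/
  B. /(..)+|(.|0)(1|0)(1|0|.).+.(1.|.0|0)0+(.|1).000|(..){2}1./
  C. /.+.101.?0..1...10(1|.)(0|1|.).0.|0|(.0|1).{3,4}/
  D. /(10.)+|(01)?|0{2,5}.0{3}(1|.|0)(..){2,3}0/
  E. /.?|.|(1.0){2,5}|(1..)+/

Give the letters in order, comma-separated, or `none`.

B

A → no match
B → match
C → no match
D → no match
E → no match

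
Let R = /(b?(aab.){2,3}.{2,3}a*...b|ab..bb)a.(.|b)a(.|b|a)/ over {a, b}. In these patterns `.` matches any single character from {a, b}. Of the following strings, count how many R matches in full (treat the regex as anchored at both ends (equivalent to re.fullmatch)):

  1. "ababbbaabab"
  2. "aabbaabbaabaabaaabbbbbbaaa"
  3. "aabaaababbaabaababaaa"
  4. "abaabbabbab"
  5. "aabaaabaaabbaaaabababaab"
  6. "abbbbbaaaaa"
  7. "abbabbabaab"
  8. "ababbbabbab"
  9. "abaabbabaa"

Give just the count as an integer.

7

1 → match
2 → no match
3 → match
4 → match
5 → match
6 → match
7 → match
8 → match
9 → no match
Total matched: 7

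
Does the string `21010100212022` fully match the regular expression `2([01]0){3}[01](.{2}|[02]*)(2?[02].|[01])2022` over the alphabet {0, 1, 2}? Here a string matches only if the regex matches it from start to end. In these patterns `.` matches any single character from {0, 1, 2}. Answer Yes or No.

Yes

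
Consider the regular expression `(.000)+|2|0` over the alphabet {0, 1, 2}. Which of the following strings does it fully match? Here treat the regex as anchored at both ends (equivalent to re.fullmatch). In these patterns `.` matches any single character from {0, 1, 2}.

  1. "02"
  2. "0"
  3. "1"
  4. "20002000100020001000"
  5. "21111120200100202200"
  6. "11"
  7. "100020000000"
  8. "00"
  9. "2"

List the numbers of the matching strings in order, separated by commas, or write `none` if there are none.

2, 4, 7, 9

1. "02" → no match
2. "0" → match
3. "1" → no match
4 → match
5 → no match
6. "11" → no match
7. "100020000000" → match
8. "00" → no match
9. "2" → match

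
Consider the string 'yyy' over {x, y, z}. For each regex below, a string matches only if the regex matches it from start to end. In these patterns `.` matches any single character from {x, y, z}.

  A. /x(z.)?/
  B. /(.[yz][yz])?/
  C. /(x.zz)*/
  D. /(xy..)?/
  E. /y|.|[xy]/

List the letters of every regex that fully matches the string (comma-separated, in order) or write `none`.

A → no match — must start with 'x'
B → match
C → no match
D → no match
E → no match

B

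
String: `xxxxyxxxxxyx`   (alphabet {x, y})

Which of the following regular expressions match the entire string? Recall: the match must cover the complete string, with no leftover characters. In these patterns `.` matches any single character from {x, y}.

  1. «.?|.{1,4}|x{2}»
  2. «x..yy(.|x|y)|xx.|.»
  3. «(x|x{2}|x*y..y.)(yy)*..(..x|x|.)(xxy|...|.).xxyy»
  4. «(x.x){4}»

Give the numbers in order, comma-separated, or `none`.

1 → no match
2 → no match
3 → no match — must end with `xxyy`
4 → match

4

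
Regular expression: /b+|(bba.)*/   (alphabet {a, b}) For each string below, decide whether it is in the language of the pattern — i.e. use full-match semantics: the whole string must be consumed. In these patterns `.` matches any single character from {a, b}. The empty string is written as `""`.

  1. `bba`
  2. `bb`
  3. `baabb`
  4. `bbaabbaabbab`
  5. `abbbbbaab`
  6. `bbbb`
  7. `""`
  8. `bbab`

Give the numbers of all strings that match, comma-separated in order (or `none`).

1 → no match
2 → match
3 → no match
4 → match
5 → no match
6 → match
7 → match
8 → match

2, 4, 6, 7, 8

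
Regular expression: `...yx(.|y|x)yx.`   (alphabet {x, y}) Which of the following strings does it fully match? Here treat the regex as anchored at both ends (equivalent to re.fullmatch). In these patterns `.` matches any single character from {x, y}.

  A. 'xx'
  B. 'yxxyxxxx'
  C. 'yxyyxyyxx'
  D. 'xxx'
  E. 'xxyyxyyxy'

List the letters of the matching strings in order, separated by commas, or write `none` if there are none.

C, E

A. 'xx' → no match
B. 'yxxyxxxx' → no match
C. 'yxyyxyyxx' → match
D. 'xxx' → no match
E. 'xxyyxyyxy' → match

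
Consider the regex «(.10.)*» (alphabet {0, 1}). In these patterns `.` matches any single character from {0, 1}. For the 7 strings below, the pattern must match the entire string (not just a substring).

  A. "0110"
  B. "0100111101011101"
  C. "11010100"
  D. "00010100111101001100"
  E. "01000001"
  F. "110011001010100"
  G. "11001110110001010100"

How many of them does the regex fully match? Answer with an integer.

1

A → no match
B → no match
C → match
D → no match
E → no match
F → no match
G → no match
Total matched: 1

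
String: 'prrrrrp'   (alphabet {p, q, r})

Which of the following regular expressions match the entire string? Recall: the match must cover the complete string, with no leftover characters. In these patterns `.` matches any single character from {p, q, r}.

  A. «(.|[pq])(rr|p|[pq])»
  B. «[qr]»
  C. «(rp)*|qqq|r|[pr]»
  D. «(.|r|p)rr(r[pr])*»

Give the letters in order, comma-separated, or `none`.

D

A → no match
B → no match
C → no match
D → match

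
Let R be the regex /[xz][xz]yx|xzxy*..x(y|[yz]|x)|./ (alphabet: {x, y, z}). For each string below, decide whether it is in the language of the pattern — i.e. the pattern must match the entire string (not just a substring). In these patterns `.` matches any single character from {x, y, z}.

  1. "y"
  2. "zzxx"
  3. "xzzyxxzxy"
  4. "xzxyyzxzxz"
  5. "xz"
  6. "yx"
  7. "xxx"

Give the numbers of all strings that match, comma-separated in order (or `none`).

1 → match
2 → no match
3 → no match
4 → no match
5 → no match
6 → no match
7 → no match

1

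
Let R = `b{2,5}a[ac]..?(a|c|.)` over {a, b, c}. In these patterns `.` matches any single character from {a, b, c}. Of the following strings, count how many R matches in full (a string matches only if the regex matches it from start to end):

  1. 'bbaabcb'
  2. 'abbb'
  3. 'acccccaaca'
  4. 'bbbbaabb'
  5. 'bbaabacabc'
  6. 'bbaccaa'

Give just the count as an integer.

1 → match
2 → no match — must start with 'b'
3 → no match — must start with 'b'
4 → match
5 → no match
6 → match
Total matched: 3

3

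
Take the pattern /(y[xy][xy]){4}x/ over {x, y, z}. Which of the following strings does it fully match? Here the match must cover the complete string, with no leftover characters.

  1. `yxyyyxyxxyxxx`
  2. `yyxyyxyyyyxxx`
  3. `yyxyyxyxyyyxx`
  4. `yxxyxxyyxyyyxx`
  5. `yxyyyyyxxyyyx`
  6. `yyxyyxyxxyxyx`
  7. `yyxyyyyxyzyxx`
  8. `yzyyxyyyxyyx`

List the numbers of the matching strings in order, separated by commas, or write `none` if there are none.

1 → match
2 → match
3 → match
4 → no match
5 → match
6 → match
7 → no match
8. `yzyyxyyyxyyx` → no match

1, 2, 3, 5, 6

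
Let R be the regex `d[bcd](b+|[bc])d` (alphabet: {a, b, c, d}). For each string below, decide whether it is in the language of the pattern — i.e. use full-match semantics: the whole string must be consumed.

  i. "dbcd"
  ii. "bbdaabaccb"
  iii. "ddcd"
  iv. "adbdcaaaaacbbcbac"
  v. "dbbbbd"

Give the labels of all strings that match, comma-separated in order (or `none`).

i → match
ii → no match — must start with "d"
iii → match
iv → no match — must start with "d"
v → match

i, iii, v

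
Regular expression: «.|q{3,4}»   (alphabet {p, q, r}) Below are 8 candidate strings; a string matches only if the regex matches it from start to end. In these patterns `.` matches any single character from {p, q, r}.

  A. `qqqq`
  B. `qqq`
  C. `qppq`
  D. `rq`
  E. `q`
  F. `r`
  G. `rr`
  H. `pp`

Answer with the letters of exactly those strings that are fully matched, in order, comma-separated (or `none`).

A, B, E, F

A → match
B → match
C → no match
D → no match
E → match
F → match
G → no match
H → no match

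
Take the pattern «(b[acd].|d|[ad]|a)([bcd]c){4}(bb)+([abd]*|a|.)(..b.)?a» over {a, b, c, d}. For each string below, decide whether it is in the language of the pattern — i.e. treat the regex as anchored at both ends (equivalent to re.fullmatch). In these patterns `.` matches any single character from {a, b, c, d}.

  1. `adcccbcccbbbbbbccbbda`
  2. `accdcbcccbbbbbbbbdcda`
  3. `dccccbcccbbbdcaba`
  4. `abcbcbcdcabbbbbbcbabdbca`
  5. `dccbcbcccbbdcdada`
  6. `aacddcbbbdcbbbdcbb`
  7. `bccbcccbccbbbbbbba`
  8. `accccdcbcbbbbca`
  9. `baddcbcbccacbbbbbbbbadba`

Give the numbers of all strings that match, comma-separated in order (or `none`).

1 → match
2 → no match
3 → no match
4 → no match
5 → no match
6 → no match — must end with `a`
7 → no match
8 → match
9 → no match

1, 8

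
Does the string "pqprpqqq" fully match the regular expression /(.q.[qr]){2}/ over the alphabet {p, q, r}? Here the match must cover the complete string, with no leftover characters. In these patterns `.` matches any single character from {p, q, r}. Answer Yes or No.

Yes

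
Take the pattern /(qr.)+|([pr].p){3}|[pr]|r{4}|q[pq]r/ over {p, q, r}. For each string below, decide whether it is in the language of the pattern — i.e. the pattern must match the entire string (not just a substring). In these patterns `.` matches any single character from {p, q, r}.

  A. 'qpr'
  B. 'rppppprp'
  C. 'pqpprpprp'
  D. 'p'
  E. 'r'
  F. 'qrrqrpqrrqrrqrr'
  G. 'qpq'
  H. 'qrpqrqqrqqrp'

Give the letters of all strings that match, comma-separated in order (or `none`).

A, C, D, E, F, H

A → match
B → no match
C → match
D → match
E → match
F → match
G → no match
H → match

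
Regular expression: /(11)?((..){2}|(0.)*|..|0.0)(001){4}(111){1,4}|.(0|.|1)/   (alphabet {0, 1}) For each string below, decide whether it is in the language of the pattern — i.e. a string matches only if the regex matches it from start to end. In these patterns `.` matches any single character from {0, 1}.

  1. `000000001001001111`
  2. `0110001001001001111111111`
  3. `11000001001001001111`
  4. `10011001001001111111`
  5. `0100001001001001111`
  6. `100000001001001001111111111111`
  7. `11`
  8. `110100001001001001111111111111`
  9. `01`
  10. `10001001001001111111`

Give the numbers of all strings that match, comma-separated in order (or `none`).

2, 3, 5, 7, 8, 9, 10

1 → no match
2 → match
3 → match
4 → no match
5 → match
6 → no match
7 → match
8 → match
9 → match
10 → match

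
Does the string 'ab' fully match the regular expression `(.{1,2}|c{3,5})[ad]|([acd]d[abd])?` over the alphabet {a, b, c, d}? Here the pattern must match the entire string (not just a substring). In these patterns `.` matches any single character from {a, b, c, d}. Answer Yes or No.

No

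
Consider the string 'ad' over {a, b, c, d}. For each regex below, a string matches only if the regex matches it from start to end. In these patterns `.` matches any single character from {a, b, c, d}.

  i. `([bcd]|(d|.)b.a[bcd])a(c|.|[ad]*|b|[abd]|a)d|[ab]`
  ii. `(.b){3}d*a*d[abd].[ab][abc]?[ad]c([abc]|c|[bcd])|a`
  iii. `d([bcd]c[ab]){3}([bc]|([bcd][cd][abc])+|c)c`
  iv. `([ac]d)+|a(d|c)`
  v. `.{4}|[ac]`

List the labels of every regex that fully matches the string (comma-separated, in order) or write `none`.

iv

i → no match
ii → no match
iii → no match — must start with 'd'
iv → match
v → no match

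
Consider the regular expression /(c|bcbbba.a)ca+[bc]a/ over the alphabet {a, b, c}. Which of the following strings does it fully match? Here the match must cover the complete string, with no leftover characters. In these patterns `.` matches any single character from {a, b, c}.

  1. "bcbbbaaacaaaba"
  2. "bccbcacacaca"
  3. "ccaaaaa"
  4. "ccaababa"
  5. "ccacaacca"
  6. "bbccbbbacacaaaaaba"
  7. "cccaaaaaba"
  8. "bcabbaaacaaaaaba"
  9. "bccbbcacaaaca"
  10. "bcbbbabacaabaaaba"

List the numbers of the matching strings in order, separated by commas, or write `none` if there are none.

1 → match
2 → no match
3 → no match
4 → no match
5 → no match
6 → no match
7 → no match
8 → no match
9 → no match
10 → no match

1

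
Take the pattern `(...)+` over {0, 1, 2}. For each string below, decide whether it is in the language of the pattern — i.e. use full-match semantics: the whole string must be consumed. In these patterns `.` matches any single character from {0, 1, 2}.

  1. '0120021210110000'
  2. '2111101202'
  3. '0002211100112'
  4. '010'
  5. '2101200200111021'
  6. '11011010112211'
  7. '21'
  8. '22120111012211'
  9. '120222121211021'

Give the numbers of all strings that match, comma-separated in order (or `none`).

1 → no match
2 → no match
3 → no match
4 → match
5 → no match
6 → no match
7 → no match
8 → no match
9 → match

4, 9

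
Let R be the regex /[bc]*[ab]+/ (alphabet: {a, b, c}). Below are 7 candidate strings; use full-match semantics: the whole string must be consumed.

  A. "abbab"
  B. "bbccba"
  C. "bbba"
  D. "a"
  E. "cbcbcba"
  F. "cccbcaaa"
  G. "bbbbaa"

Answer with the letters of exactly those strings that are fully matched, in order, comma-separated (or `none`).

A, B, C, D, E, F, G

A → match
B → match
C → match
D → match
E → match
F → match
G → match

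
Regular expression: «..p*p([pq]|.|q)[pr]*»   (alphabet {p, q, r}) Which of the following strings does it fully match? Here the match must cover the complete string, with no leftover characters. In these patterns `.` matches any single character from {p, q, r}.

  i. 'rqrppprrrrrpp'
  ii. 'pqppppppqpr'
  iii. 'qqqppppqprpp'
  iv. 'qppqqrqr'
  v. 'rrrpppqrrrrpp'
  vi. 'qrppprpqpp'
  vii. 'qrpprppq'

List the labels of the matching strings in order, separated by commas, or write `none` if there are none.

i → no match
ii. 'pqppppppqpr' → match
iii. 'qqqppppqprpp' → no match
iv. 'qppqqrqr' → no match
v → no match
vi. 'qrppprpqpp' → no match
vii. 'qrpprppq' → no match

ii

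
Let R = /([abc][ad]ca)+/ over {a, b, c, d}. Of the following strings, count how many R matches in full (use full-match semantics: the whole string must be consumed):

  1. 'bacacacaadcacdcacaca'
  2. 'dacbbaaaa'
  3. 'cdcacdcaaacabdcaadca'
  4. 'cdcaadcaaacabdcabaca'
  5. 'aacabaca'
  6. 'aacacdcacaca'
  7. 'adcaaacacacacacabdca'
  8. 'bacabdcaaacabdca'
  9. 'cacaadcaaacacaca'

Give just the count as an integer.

8

1 → match
2 → no match — must end with 'ca'
3 → match
4 → match
5 → match
6 → match
7 → match
8 → match
9 → match
Total matched: 8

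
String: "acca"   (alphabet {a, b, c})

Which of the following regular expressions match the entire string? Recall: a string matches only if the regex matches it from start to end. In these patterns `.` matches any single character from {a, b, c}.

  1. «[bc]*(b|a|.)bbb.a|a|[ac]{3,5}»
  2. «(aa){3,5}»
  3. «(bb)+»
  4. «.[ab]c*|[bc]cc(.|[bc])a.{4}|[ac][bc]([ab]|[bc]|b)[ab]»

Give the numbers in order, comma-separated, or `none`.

1, 4

1 → match
2 → no match — must start with "aa"
3 → no match — must start with "bb"
4 → match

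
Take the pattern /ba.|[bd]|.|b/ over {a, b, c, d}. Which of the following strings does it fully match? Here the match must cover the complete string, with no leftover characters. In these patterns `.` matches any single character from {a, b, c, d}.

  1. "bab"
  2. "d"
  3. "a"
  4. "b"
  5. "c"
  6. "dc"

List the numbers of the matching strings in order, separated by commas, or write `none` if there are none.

1, 2, 3, 4, 5

1 → match
2 → match
3 → match
4 → match
5 → match
6 → no match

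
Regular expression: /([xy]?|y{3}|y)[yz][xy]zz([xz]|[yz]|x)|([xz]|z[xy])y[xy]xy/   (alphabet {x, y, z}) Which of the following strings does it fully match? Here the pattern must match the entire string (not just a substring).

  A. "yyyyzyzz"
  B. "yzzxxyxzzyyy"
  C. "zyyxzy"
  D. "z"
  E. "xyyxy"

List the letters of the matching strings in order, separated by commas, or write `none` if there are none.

E

A. "yyyyzyzz" → no match
B. "yzzxxyxzzyyy" → no match
C. "zyyxzy" → no match
D. "z" → no match
E. "xyyxy" → match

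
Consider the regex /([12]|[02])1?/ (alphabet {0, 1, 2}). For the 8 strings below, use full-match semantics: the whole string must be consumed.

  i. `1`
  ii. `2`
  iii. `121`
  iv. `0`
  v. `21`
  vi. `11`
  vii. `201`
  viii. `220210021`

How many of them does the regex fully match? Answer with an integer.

i. `1` → match
ii. `2` → match
iii. `121` → no match
iv. `0` → match
v. `21` → match
vi. `11` → match
vii. `201` → no match
viii. `220210021` → no match
Total matched: 5

5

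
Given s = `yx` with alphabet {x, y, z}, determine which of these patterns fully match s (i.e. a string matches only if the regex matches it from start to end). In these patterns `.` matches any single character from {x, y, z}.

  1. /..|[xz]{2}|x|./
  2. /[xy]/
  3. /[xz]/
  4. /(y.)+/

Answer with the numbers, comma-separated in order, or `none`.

1 → match
2 → no match
3 → no match
4 → match

1, 4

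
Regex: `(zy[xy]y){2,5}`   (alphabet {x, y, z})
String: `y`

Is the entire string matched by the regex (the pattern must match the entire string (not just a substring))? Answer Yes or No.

Every match must start with `zy`, but `y` does not.

No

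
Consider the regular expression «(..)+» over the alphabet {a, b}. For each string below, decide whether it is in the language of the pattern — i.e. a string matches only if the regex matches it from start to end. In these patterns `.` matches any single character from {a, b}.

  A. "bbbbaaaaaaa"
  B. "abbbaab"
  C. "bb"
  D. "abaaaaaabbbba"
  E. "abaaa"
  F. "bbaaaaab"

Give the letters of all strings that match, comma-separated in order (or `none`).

C, F

A. "bbbbaaaaaaa" → no match
B. "abbbaab" → no match
C. "bb" → match
D → no match
E. "abaaa" → no match
F. "bbaaaaab" → match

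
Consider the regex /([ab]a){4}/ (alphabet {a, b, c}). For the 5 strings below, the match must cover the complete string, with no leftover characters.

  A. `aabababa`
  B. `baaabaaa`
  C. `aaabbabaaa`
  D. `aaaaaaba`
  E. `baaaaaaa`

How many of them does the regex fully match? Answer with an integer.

A → match
B → match
C → no match
D → match
E → match
Total matched: 4

4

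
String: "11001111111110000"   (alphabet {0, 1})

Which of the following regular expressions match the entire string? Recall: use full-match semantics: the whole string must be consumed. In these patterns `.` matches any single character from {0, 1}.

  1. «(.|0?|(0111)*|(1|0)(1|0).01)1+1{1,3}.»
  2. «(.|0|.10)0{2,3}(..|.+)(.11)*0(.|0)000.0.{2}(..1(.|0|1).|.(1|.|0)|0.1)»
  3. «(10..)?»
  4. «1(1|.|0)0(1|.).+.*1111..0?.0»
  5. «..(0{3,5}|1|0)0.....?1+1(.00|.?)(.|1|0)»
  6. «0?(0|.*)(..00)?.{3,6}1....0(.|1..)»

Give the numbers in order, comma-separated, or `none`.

1 → no match
2 → no match
3 → no match
4 → match
5 → match
6 → match

4, 5, 6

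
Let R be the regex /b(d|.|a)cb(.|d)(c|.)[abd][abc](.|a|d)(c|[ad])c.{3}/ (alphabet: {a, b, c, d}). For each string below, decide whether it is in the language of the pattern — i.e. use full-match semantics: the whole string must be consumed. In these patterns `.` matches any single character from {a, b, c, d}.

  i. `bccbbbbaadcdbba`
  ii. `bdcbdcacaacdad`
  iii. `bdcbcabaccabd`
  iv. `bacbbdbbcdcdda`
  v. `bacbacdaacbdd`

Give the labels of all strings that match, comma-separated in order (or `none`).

i → no match
ii → match
iii → no match
iv → match
v → no match

ii, iv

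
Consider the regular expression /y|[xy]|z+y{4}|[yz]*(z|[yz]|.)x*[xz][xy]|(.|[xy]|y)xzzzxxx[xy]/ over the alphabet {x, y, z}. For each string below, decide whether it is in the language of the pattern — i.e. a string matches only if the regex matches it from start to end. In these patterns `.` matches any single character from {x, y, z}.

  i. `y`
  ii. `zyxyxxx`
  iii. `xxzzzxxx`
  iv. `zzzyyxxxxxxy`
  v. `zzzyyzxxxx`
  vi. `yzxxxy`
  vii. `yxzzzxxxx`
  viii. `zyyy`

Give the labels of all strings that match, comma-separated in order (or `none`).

i, iv, v, vi, vii

i. `y` → match
ii. `zyxyxxx` → no match
iii. `xxzzzxxx` → no match
iv. `zzzyyxxxxxxy` → match
v. `zzzyyzxxxx` → match
vi. `yzxxxy` → match
vii. `yxzzzxxxx` → match
viii. `zyyy` → no match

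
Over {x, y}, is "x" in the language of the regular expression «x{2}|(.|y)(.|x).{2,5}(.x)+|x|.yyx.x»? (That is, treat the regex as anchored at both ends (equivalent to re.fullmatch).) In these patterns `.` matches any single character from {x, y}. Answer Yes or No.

Yes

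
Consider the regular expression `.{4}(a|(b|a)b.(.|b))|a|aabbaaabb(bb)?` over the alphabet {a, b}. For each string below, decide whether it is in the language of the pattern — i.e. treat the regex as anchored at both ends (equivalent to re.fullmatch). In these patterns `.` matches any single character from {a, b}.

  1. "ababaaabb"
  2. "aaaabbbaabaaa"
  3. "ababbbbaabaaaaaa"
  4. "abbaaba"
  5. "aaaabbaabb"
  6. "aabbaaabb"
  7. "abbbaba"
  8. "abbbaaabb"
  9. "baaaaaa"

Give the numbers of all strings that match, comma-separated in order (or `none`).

6

1. "ababaaabb" → no match
2 → no match
3 → no match
4. "abbaaba" → no match
5. "aaaabbaabb" → no match
6. "aabbaaabb" → match
7. "abbbaba" → no match
8. "abbbaaabb" → no match
9. "baaaaaa" → no match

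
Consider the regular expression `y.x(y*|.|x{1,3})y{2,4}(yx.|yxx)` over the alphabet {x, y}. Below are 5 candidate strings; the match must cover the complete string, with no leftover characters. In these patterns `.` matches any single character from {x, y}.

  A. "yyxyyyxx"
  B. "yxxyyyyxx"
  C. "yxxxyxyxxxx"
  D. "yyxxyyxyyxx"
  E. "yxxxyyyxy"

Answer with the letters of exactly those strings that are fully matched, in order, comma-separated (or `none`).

A → match
B → match
C → no match
D → no match
E → match

A, B, E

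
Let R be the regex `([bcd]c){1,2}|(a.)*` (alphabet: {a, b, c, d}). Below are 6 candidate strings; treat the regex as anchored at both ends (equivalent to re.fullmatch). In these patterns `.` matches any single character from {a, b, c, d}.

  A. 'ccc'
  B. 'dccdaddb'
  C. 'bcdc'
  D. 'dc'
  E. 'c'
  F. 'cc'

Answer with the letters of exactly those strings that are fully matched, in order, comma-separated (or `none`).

C, D, F

A → no match
B → no match
C → match
D → match
E → no match
F → match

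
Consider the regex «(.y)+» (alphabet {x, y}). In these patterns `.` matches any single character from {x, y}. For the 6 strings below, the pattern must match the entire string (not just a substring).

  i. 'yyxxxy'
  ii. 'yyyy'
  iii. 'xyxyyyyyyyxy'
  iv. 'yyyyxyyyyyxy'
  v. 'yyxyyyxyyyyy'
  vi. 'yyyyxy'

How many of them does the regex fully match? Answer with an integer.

i → no match
ii → match
iii → match
iv → match
v → match
vi → match
Total matched: 5

5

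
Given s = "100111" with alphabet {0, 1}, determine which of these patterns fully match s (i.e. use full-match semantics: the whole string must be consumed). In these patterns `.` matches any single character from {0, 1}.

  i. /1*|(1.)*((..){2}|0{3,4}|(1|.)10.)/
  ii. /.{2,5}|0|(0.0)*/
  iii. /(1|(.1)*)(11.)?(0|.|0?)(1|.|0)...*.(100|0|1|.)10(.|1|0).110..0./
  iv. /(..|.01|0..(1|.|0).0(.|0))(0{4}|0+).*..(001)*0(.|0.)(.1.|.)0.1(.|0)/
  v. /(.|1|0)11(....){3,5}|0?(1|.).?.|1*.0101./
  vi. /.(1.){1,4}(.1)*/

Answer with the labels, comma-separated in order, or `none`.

i

i → match
ii → no match
iii → no match
iv → no match
v → no match
vi → no match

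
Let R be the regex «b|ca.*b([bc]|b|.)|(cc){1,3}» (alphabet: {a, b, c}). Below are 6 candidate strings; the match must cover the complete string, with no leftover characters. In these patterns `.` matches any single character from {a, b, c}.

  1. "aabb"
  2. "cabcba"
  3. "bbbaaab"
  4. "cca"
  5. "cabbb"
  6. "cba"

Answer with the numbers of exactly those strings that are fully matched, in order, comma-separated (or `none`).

2, 5

1 → no match
2 → match
3 → no match
4 → no match
5 → match
6 → no match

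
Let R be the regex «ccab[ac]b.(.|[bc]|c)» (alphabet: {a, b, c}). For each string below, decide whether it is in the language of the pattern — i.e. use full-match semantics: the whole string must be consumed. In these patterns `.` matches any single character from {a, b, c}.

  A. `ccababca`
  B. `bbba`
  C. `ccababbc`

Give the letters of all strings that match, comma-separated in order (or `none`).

A. `ccababca` → match
B. `bbba` → no match — must start with `ccab`
C. `ccababbc` → match

A, C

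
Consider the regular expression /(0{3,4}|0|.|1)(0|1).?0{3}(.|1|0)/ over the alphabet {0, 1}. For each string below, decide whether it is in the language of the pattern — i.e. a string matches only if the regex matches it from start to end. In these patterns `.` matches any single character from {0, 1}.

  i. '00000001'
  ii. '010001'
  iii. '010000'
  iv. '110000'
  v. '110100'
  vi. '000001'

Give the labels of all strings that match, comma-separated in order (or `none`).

i, ii, iii, iv, vi

i → match
ii → match
iii → match
iv → match
v → no match
vi → match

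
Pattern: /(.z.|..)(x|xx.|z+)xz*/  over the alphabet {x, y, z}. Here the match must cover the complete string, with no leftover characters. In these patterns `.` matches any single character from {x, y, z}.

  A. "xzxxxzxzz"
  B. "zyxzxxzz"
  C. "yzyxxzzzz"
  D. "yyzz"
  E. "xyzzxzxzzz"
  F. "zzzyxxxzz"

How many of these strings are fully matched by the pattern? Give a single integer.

2

A. "xzxxxzxzz" → match
B. "zyxzxxzz" → no match
C. "yzyxxzzzz" → match
D. "yyzz" → no match
E. "xyzzxzxzzz" → no match
F. "zzzyxxxzz" → no match
Total matched: 2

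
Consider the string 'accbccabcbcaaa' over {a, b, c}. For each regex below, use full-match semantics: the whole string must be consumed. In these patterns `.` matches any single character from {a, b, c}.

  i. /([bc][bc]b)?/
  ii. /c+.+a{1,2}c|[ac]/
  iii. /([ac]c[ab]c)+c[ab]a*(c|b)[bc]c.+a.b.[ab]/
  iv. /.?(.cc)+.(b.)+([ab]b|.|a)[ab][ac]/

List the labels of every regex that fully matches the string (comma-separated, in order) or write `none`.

iv

i → no match
ii → no match
iii → no match
iv → match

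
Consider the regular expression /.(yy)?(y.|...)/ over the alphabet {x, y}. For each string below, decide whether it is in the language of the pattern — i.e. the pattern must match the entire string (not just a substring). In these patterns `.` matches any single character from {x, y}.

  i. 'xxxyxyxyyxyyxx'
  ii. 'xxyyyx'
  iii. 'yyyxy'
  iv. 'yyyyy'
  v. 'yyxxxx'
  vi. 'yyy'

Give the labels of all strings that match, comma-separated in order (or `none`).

i → no match
ii → no match
iii → no match
iv → match
v → no match
vi → match

iv, vi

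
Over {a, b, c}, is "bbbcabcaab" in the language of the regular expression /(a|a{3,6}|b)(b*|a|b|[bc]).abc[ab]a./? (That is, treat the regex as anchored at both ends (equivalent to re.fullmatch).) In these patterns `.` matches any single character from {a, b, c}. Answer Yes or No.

Yes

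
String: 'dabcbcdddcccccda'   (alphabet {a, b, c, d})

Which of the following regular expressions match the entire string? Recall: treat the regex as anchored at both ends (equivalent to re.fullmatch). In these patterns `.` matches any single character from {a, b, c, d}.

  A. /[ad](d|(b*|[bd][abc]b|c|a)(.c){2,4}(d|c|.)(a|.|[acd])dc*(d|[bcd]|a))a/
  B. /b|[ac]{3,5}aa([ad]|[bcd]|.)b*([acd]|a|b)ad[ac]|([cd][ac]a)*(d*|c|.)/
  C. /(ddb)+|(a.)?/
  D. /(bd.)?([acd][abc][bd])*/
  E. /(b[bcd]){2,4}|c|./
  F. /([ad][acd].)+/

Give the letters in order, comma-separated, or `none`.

A

A → match
B → no match
C → no match
D → no match
E → no match
F → no match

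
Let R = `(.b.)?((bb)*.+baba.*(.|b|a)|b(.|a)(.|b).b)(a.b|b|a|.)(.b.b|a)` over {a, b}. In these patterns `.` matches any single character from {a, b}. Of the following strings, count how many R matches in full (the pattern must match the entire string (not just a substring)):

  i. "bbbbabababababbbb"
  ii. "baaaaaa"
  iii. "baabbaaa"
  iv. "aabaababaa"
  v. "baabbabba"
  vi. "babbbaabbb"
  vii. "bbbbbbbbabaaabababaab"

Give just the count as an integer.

3

i → match
ii. "baaaaaa" → no match
iii. "baabbaaa" → no match
iv. "aabaababaa" → no match
v. "baabbabba" → match
vi. "babbbaabbb" → match
vii → no match
Total matched: 3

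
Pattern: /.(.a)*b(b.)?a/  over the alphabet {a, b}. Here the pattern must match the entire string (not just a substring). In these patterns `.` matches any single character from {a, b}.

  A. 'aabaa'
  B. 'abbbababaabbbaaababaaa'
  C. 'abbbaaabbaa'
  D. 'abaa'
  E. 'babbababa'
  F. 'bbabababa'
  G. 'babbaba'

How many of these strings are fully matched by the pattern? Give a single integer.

1

A. 'aabaa' → no match
B → no match
C. 'abbbaaabbaa' → no match
D. 'abaa' → no match
E. 'babbababa' → no match
F. 'bbabababa' → match
G. 'babbaba' → no match
Total matched: 1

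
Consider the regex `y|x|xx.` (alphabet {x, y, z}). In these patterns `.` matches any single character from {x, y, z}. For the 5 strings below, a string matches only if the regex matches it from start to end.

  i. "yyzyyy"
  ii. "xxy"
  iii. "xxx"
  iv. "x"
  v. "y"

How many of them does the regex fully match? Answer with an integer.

i. "yyzyyy" → no match
ii. "xxy" → match
iii. "xxx" → match
iv. "x" → match
v. "y" → match
Total matched: 4

4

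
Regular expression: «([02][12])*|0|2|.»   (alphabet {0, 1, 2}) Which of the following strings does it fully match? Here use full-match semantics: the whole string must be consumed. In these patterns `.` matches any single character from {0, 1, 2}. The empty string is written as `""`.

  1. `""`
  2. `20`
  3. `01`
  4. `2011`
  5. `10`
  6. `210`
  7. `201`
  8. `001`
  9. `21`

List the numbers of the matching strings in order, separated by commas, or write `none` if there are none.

1 → match
2 → no match
3 → match
4 → no match
5 → no match
6 → no match
7 → no match
8 → no match
9 → match

1, 3, 9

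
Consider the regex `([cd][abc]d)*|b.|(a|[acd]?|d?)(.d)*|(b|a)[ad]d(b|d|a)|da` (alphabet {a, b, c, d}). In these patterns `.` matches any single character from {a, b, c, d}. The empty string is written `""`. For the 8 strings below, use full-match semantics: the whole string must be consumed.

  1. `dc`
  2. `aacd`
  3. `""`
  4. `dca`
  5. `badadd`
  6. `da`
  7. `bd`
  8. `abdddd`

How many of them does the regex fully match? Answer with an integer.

1. `dc` → no match
2. `aacd` → no match
3. `""` → match
4. `dca` → no match
5. `badadd` → no match
6. `da` → match
7. `bd` → match
8. `abdddd` → no match
Total matched: 3

3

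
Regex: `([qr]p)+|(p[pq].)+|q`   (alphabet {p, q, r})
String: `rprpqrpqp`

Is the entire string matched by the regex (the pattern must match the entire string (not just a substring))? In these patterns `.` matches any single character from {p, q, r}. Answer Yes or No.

No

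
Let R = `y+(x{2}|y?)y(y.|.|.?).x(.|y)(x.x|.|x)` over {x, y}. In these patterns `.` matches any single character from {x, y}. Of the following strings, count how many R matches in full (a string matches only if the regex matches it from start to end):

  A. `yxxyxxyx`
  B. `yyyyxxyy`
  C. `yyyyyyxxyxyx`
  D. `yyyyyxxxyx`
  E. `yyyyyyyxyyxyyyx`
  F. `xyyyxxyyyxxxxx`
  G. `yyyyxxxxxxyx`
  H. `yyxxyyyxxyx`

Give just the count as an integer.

A. `yxxyxxyx` → match
B. `yyyyxxyy` → match
C. `yyyyyyxxyxyx` → match
D. `yyyyyxxxyx` → match
E → no match
F → no match — must start with `y`
G. `yyyyxxxxxxyx` → no match
H. `yyxxyyyxxyx` → match
Total matched: 5

5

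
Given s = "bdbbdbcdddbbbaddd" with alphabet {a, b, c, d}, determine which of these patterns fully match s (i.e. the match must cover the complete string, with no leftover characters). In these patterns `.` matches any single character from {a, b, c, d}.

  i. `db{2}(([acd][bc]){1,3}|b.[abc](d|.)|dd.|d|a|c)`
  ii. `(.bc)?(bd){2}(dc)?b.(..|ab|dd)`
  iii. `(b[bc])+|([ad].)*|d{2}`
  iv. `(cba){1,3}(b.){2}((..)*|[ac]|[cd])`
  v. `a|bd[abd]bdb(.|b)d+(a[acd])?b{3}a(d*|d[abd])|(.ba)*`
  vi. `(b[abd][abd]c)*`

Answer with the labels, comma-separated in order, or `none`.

v

i → no match — must start with "db"
ii → no match
iii → no match
iv → no match — must start with "cba"
v → match
vi → no match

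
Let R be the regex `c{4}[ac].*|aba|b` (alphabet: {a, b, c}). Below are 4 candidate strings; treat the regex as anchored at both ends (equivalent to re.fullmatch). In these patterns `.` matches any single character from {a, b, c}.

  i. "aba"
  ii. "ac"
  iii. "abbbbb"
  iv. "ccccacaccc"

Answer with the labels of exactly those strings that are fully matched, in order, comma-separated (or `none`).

i, iv

i. "aba" → match
ii. "ac" → no match
iii. "abbbbb" → no match
iv. "ccccacaccc" → match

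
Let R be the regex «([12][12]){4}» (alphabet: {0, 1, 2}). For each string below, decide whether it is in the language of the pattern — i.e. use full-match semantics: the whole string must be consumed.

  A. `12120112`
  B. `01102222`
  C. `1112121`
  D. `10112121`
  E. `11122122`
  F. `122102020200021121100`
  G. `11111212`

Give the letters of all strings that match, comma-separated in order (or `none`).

E, G

A → no match
B → no match
C → no match
D → no match
E → match
F → no match
G → match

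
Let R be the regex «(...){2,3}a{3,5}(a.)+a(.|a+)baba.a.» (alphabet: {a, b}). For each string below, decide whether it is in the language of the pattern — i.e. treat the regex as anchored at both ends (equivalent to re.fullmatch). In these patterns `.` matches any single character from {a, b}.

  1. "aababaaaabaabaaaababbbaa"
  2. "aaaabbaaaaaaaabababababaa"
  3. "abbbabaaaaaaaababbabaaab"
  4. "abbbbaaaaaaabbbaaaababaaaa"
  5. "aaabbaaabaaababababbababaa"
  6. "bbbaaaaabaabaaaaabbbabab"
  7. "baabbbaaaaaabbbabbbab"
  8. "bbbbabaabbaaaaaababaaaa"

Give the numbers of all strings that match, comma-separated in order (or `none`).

1 → no match
2 → no match
3 → match
4 → no match
5 → no match
6 → no match
7 → no match
8 → no match

3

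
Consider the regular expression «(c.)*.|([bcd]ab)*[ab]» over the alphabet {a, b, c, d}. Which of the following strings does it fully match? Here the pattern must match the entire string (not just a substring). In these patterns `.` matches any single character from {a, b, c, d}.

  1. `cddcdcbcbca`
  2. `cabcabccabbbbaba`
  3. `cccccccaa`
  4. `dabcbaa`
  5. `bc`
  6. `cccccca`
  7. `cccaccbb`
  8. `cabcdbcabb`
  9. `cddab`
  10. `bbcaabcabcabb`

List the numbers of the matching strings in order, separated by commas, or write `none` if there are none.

1 → no match
2 → no match
3 → match
4 → no match
5 → no match
6 → match
7 → no match
8 → no match
9 → no match
10 → no match

3, 6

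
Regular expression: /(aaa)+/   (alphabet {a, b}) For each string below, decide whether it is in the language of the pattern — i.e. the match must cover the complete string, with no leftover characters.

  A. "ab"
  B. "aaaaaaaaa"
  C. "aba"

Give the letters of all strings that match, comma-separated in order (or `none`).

A. "ab" → no match — must start with "aaa"
B. "aaaaaaaaa" → match
C. "aba" → no match — must start with "aaa"

B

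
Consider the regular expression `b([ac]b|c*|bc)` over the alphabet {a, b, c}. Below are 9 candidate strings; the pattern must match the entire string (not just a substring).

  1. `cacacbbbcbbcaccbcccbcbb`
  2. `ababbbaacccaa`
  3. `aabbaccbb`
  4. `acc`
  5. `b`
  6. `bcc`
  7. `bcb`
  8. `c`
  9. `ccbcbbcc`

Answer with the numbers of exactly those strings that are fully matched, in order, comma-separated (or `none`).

1 → no match — must start with `b`
2 → no match — must start with `b`
3 → no match — must start with `b`
4 → no match — must start with `b`
5 → match
6 → match
7 → match
8 → no match — must start with `b`
9 → no match — must start with `b`

5, 6, 7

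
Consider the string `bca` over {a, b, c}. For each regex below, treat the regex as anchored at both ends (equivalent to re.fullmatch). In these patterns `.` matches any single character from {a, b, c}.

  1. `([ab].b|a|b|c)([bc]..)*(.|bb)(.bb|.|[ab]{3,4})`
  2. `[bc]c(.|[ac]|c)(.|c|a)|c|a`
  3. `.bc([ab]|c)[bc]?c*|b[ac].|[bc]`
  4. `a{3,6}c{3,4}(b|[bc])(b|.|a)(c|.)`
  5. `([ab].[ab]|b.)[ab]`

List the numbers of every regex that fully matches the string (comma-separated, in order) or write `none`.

1, 3, 5

1 → match
2 → no match
3 → match
4 → no match — must start with `a`
5 → match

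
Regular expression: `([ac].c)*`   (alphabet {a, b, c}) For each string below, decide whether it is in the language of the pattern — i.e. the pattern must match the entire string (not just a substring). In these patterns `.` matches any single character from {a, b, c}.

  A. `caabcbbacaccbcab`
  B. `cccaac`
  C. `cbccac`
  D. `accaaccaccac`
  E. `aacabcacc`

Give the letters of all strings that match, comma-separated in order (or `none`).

B, C, D, E

A → no match
B → match
C → match
D → match
E → match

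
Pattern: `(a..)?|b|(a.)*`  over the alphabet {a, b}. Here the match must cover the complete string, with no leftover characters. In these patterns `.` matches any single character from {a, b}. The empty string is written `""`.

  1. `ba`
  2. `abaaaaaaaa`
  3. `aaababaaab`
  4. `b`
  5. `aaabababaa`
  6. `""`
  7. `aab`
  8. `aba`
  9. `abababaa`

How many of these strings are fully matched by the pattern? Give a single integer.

1 → no match
2 → match
3 → match
4 → match
5 → match
6 → match
7 → match
8 → match
9 → match
Total matched: 8

8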